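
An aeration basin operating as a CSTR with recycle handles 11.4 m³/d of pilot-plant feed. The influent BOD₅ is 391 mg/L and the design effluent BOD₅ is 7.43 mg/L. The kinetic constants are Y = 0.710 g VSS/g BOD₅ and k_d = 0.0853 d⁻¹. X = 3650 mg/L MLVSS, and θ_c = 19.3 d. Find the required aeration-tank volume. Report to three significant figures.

From the SRT design equation V = Y Q (S₀−S) θ_c / [X (1 + k_d θ_c)] = 0.710 × 11.4 × (391 − 7.43) × 19.3 / [3650 × (1 + 0.0853 × 19.3)] = 5.99×10^4 / 9659 = 6.203 m³.

V ≈ 6.20 m³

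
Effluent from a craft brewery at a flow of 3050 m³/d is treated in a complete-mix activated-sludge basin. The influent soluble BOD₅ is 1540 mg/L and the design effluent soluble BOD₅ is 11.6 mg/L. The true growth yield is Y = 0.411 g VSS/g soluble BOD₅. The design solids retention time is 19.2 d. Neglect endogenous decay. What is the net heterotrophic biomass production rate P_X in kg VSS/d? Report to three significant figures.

P_X ≈ 1920 kg VSS/d

No decay correction is needed, so Y_obs = Y = 0.411.
ΔS = 1540 − 11.6 = 1528 mg/L, so the substrate removal rate is 3050 × 1528/1000 = 4662 kg soluble BOD₅/d.
So the net sludge growth is P_X = 0.4110 × 4662 = 1916 kg VSS/d.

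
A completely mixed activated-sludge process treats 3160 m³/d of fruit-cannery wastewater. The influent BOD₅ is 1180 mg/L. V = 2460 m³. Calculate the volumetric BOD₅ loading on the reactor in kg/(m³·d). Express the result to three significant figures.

Volumetric loading L_v = Q·S₀ / V = 3160 × 1180 g/m³ / 2460 m³ = 1516 g/(m³·d) = 1.516 kg BOD₅/(m³·d).

L_v ≈ 1.52 kg BOD₅/(m³·d)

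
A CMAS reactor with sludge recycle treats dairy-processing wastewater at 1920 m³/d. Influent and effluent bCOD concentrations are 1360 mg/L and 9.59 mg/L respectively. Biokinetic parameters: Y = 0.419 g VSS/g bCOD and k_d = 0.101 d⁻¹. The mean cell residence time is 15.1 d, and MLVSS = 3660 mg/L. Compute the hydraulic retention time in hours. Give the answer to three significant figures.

τ ≈ 22.2 h

Rearranging the biomass balance for a CMAS with decay, V = Y·Q·ΔS·θ_c / [X·(1+k_d θ_c)] = 0.419 × 1920 × (1360 − 9.59) × 15.1 / [3660 × (1 + 0.101 × 15.1)] = 1.64×10^7 / 9242 = 1775 m³.
HRT = V/Q = 1775 m³ / 1920 m³·d⁻¹ = 0.9245 d × 24 = 22.19 h.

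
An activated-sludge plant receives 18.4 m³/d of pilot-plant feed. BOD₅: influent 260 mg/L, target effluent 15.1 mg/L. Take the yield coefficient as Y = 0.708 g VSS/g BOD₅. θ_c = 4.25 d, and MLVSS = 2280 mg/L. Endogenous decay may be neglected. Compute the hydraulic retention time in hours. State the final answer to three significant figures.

τ ≈ 7.76 h

V·X = Y·Q·ΔS·θ_c gives V = 0.708 × 18.4 × (260 − 15.1) × 4.25 / 2280 = 5.947 m³.
HRT = V/Q = 5.947 m³ / 18.4 m³·d⁻¹ = 0.3232 d × 24 = 7.757 h.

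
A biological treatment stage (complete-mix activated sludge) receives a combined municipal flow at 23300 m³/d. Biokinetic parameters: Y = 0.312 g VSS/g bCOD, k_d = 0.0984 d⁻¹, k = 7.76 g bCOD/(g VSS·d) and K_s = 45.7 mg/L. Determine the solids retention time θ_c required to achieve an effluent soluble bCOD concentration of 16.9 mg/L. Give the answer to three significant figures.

At the target effluent, Y k S/(K_s+S) = 0.312×7.76×16.9/62.60 = 0.6536 d⁻¹.
Then 1/θ_c = μ − k_d = 0.6536 − 0.0984 = 0.5552 d⁻¹, giving θ_c = 1.801 d.

θ_c ≈ 1.80 d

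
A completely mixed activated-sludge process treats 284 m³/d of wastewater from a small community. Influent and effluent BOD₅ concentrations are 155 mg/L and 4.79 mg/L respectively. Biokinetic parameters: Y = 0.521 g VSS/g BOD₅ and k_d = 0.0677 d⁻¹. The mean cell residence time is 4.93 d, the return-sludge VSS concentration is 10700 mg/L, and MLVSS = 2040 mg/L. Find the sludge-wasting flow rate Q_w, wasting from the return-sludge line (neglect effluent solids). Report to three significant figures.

Rearranging the biomass balance for a CMAS with decay, V = Y·Q·ΔS·θ_c / [X·(1+k_d θ_c)] = 0.521 × 284 × (155 − 4.79) × 4.93 / [2040 × (1 + 0.0677 × 4.93)] = 1.1×10^5 / 2721 = 40.27 m³.
θ_c = V·X/(Q_w·X_r) when wasting from the recycle, so Q_w = V·X/(θ_c·X_r) = 40.27 × 2040 / (4.93 × 10700) = 1.557 m³/d.

Q_w ≈ 1.56 m³/d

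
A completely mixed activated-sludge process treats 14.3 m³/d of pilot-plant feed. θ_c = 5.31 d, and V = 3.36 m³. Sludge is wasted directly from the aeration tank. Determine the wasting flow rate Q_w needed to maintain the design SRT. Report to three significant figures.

Wasting from the aeration tank: Q_w = V / θ_c = 3.360 / 5.31 = 0.6328 m³/d.

Q_w ≈ 0.633 m³/d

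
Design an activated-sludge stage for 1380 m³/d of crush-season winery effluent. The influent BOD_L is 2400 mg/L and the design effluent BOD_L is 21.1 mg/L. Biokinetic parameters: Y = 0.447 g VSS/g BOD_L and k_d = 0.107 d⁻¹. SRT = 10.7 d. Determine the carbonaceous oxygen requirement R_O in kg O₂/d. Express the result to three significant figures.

Correct the yield for decay: Y_obs = Y/(1 + k_d θ_c) = 0.447 / (1 + 0.107 × 10.7) = 0.447 / 2.145 = 0.2084.
Substrate removed = Q·(S₀ − S) = 1380 m³/d × (2400 − 21.1) g/m³ = 3.28×10^6 g/d = 3283 kg/d.
P_X = Y_obs·Q·(S₀ − S) = 0.2084 × 3283 = 684.2 kg VSS/d.
R_O = Q·ΔS − 1.42 P_X = 3283 − 971.5 = 2311 kg O₂/d.

R_O ≈ 2310 kg O₂/d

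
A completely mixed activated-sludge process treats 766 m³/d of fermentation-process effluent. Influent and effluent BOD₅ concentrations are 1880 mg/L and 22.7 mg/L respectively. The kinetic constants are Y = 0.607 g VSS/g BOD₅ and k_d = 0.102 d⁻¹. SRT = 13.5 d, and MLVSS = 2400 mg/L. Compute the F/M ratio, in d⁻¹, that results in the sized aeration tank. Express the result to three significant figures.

From the SRT design equation V = Y Q (S₀−S) θ_c / [X (1 + k_d θ_c)] = 0.607 × 766 × (1880 − 22.7) × 13.5 / [2400 × (1 + 0.102 × 13.5)] = 1.17×10^7 / 5705 = 2044 m³.
F/M = Q·S₀ / (V·X) = 766 × 1880 / (2044 × 2400) = 0.2936 g BOD₅·(g VSS·d)⁻¹.

F/M ≈ 0.294 d⁻¹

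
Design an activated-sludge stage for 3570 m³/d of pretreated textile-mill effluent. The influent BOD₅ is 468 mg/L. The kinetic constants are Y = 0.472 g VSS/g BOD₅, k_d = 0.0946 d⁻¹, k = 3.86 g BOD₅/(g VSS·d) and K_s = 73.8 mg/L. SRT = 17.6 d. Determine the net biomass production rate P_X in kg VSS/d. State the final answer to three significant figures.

For a completely mixed reactor with recycle the Lawrence–McCarty relation gives S = K_s·(1 + k_d·θ_c) / [θ_c·(Y·k − k_d) − 1] = 73.8 × (1 + 0.0946 × 17.6) / [17.6 × (0.472 × 3.86 − 0.0946) − 1] = 196.7 / 29.40 = 6.689 mg/L.
Correct the yield for decay: Y_obs = Y/(1 + k_d θ_c) = 0.472 / (1 + 0.0946 × 17.6) = 0.472 / 2.665 = 0.1771.
Substrate removed = Q·(S₀ − S) = 3570 m³/d × (468 − 6.69) g/m³ = 1.65×10^6 g/d = 1647 kg/d.
So the net sludge growth is P_X = 0.1771 × 1647 = 291.7 kg VSS/d.

P_X ≈ 292 kg VSS/d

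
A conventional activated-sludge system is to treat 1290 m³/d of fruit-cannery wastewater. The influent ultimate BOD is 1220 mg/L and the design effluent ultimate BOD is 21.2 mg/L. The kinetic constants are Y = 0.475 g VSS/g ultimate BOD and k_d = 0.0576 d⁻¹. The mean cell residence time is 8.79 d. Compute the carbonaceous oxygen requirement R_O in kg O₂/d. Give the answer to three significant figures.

R_O ≈ 854 kg O₂/d

The observed yield is Y_obs = Y/(1 + k_d·θ_c) = 0.475 / (1 + 0.0576 × 8.79) = 0.475 / 1.506 = 0.3153 g VSS per g ultimate BOD removed.
Substrate removed = Q·(S₀ − S) = 1290 m³/d × (1220 − 21.2) g/m³ = 1.55×10^6 g/d = 1546 kg/d.
P_X = Y_obs·Q·(S₀ − S) = 0.3153 × 1546 = 487.7 kg VSS/d.
Carbonaceous O₂ demand = substrate oxidised − cell-mass equivalent = 1546 − 1.42 × 487.7 = 854.0 kg O₂/d.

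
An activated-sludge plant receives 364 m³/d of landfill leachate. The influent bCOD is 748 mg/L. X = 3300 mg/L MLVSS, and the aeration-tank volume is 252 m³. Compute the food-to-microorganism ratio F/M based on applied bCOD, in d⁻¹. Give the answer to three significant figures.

F/M ≈ 0.327 d⁻¹

F/M = applied load / biomass = Q·S₀/(V·X) = 364 × 748 / (252.0 × 3300) = 0.3274 d⁻¹.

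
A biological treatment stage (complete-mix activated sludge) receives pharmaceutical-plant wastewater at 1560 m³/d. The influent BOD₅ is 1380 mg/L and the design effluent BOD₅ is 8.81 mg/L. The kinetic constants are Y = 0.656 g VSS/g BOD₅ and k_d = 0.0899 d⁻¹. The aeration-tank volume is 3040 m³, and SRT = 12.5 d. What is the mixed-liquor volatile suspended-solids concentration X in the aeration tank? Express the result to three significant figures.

Solving the biomass balance for X: X = Y Q (S₀−S) θ_c / [V (1+k_d θ_c)] = 0.656 × 1560 × (1380 − 8.81) × 12.5 / [3040 × (1 + 0.0899 × 12.5)] = 2717 mg/L.

X ≈ 2720 mg/L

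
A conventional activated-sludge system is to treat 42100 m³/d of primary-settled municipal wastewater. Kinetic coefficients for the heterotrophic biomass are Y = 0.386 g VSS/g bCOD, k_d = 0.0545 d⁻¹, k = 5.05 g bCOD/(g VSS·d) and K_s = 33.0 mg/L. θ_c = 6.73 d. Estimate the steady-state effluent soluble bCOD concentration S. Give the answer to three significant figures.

For a completely mixed reactor with recycle the Lawrence–McCarty relation gives S = K_s·(1 + k_d·θ_c) / [θ_c·(Y·k − k_d) − 1] = 33.0 × (1 + 0.0545 × 6.73) / [6.73 × (0.386 × 5.05 − 0.0545) − 1] = 45.10 / 11.75 = 3.838 mg/L.

S ≈ 3.84 mg/L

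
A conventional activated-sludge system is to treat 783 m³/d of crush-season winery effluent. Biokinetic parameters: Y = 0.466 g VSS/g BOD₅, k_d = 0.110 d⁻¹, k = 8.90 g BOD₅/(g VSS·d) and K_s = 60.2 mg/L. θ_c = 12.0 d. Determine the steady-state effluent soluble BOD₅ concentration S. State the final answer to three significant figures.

S ≈ 2.94 mg/L

From the Monod/SRT balance for a CMAS, S = K_s·(1+k_d θ_c)/[θ_c·(Y k − k_d) − 1] = 60.2 × (1 + 0.110 × 12.0) / [12.0 × (0.466 × 8.90 − 0.110) − 1] = 139.7 / 47.45 = 2.943 mg/L.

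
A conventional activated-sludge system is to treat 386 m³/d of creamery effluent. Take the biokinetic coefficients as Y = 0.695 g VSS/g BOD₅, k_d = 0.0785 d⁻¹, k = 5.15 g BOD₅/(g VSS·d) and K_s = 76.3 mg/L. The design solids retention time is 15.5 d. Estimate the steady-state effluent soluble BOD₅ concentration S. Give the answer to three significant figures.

For a completely mixed reactor with recycle the Lawrence–McCarty relation gives S = K_s·(1 + k_d·θ_c) / [θ_c·(Y·k − k_d) − 1] = 76.3 × (1 + 0.0785 × 15.5) / [15.5 × (0.695 × 5.15 − 0.0785) − 1] = 169.1 / 53.26 = 3.176 mg/L.

S ≈ 3.18 mg/L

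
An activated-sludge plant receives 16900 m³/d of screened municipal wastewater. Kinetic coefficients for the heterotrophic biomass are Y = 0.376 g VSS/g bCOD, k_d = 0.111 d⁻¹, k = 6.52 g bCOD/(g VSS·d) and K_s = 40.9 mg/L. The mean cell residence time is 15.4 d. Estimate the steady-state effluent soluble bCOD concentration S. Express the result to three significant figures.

S ≈ 3.16 mg/L

For a completely mixed reactor with recycle the Lawrence–McCarty relation gives S = K_s·(1 + k_d·θ_c) / [θ_c·(Y·k − k_d) − 1] = 40.9 × (1 + 0.111 × 15.4) / [15.4 × (0.376 × 6.52 − 0.111) − 1] = 110.8 / 35.04 = 3.162 mg/L.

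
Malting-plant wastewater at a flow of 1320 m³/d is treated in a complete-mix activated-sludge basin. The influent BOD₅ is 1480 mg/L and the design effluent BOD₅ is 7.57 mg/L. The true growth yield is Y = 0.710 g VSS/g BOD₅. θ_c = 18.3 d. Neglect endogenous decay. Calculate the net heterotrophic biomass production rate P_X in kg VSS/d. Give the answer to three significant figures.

With endogenous decay neglected, the observed yield equals the true yield: Y_obs = Y = 0.710 g VSS/g BOD₅.
ΔS = 1480 − 7.57 = 1472 mg/L, so the substrate removal rate is 1320 × 1472/1000 = 1944 kg BOD₅/d.
So the net sludge growth is P_X = 0.7100 × 1944 = 1380 kg VSS/d.

P_X ≈ 1380 kg VSS/d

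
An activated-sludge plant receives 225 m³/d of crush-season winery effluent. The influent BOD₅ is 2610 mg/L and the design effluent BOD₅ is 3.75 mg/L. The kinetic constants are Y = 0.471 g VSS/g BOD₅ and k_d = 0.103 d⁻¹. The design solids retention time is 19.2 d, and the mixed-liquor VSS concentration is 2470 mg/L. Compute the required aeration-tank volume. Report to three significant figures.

V ≈ 721 m³

Steady-state biomass mass balance: V·X·(1 + k_d·θ_c) = Y·Q·(S₀ − S)·θ_c, so V = 0.471 × 225 × (2610 − 3.75) × 19.2 / [2470 × (1 + 0.103 × 19.2)] = 5.3×10^6 / 7355 = 721.0 m³.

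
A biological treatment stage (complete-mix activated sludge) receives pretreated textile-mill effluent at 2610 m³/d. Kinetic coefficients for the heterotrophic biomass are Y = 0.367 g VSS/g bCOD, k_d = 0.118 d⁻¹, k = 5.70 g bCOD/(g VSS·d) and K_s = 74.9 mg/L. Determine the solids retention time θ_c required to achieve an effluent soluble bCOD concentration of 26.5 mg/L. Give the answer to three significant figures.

From 1/θ_c = Y·k·S/(K_s + S) − k_d: Y·k·S/(K_s+S) = 0.367 × 5.70 × 26.5 / (74.9 + 26.5) = 0.5467 d⁻¹.
Then 1/θ_c = μ − k_d = 0.5467 − 0.118 = 0.4287 d⁻¹, giving θ_c = 2.333 d.

θ_c ≈ 2.33 d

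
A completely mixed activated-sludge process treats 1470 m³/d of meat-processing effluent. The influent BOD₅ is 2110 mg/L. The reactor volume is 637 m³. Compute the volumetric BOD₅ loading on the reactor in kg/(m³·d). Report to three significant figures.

Volumetric loading L_v = Q·S₀ / V = 1470 × 2110 g/m³ / 637.0 m³ = 4869 g/(m³·d) = 4.869 kg BOD₅/(m³·d).

L_v ≈ 4.87 kg BOD₅/(m³·d)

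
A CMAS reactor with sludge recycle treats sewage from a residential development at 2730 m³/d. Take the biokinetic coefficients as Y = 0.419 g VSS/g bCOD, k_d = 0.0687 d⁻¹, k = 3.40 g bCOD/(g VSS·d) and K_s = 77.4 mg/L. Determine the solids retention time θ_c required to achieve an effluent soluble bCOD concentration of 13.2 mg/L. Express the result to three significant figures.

From 1/θ_c = Y·k·S/(K_s + S) − k_d: Y·k·S/(K_s+S) = 0.419 × 3.40 × 13.2 / (77.4 + 13.2) = 0.2076 d⁻¹.
1/θ_c = 0.2076 − 0.0687 = 0.1389 d⁻¹, so θ_c = 7.202 d.

θ_c ≈ 7.20 d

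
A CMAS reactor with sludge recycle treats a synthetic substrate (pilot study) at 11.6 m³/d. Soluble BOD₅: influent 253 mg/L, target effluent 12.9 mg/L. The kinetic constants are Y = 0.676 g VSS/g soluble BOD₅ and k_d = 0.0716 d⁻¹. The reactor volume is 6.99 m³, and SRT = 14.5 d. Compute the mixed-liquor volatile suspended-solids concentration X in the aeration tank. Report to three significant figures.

X = Y·Q·ΔS·θ_c / [V·(1 + k_d θ_c)] = 0.676 × 11.6 × (253 − 12.9) × 14.5 / [6.99 × (1 + 0.0716 × 14.5)] = 1916 mg/L.

X ≈ 1920 mg/L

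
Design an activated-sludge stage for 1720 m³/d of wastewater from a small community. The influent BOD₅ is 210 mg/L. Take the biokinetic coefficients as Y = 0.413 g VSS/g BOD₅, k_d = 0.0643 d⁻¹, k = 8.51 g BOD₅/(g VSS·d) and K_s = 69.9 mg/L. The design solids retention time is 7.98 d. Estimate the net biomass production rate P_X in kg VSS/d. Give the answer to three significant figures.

Effluent substrate depends only on kinetics and SRT: S = K_s(1 + k_d θ_c) / [θ_c(Yk − k_d) − 1] = 69.9 × (1 + 0.0643 × 7.98) / [7.98 × (0.413 × 8.51 − 0.0643) − 1] = 105.8 / 26.53 = 3.986 mg/L.
Observed yield with endogenous decay: Y_obs = Y / (1 + k_d·θ_c) = 0.413 / (1 + 0.0643 × 7.98) = 0.413 / 1.513 = 0.2729 g VSS/g BOD₅.
Substrate removed = Q·(S₀ − S) = 1720 m³/d × (210 − 3.99) g/m³ = 3.54×10^5 g/d = 354.3 kg/d.
Net biomass production P_X = Y_obs × Q·(S₀ − S) = 0.2729 × 354.3 = 96.72 kg VSS/d.

P_X ≈ 96.7 kg VSS/d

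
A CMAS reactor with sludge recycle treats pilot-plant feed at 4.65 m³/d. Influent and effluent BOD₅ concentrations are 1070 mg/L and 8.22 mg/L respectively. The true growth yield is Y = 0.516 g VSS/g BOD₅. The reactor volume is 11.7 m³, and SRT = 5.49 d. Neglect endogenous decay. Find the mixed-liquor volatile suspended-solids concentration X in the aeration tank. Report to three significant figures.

From V·X = Y·Q·(S₀ − S)·θ_c (decay neglected): X = 0.516 × 4.65 × (1070 − 8.22) × 5.49 / 11.7 = 1195 mg/L.

X ≈ 1200 mg/L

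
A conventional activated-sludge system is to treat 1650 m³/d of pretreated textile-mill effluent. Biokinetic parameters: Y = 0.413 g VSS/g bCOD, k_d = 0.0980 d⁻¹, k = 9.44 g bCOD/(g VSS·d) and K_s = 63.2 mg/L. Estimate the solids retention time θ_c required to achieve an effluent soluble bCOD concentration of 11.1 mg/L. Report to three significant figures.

Specific growth rate at S = 11.1 mg/L: μ = YkS/(K_s+S) = 0.413·9.44·11.1/(63.2+11.1) = 0.5824 d⁻¹.
Then 1/θ_c = μ − k_d = 0.5824 − 0.0980 = 0.4844 d⁻¹, giving θ_c = 2.064 d.

θ_c ≈ 2.06 d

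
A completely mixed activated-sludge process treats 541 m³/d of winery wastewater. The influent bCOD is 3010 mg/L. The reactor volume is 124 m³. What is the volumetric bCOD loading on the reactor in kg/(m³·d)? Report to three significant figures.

L_v = Q S₀ / V = 541 × 3010 × 10⁻³ / 124.0 = 13.13 kg/(m³·d).

L_v ≈ 13.1 kg bCOD/(m³·d)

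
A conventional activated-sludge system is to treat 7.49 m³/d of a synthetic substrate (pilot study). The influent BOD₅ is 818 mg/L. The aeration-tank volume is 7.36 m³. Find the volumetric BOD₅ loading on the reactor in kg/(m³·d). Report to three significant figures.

L_v ≈ 0.832 kg BOD₅/(m³·d)

L_v = Q S₀ / V = 7.49 × 818 × 10⁻³ / 7.360 = 0.8324 kg/(m³·d).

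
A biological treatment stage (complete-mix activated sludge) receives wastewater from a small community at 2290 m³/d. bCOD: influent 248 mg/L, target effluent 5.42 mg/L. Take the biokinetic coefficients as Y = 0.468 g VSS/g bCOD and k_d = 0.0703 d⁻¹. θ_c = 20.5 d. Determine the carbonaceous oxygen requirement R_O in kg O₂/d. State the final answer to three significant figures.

R_O ≈ 404 kg O₂/d

The observed yield is Y_obs = Y/(1 + k_d·θ_c) = 0.468 / (1 + 0.0703 × 20.5) = 0.468 / 2.441 = 0.1917 g VSS per g bCOD removed.
Mass of bCOD removed per day: Q(S₀ − S) = 2290 × 242.6 g/m³ = 555.5 kg/d.
Net sludge production P_X = 0.1917 × 555.5 = 106.5 kg VSS/d.
R_O = Q·ΔS − 1.42 P_X = 555.5 − 151.2 = 404.3 kg O₂/d.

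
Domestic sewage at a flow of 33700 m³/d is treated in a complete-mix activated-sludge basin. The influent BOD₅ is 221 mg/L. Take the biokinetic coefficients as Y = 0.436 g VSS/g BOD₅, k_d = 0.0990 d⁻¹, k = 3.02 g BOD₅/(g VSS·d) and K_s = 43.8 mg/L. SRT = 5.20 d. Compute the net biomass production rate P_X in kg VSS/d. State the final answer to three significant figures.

From the Monod/SRT balance for a CMAS, S = K_s·(1+k_d θ_c)/[θ_c·(Y k − k_d) − 1] = 43.8 × (1 + 0.0990 × 5.20) / [5.20 × (0.436 × 3.02 − 0.0990) − 1] = 66.35 / 5.332 = 12.44 mg/L.
Correct the yield for decay: Y_obs = Y/(1 + k_d θ_c) = 0.436 / (1 + 0.0990 × 5.20) = 0.436 / 1.515 = 0.2878.
Q·(S₀ − S) = 33700 × (221 − 12.4) × 10⁻³ = 7030 kg/d removed.
So the net sludge growth is P_X = 0.2878 × 7030 = 2023 kg VSS/d.

P_X ≈ 2020 kg VSS/d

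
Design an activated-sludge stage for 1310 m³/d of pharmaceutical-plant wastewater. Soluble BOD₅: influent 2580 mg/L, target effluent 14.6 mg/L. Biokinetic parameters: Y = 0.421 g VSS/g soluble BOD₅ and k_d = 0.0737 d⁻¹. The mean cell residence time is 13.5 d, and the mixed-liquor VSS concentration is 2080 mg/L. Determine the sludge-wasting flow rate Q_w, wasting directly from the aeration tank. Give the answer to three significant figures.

Q_w ≈ 341 m³/d

Rearranging the biomass balance for a CMAS with decay, V = Y·Q·ΔS·θ_c / [X·(1+k_d θ_c)] = 0.421 × 1310 × (2580 − 14.6) × 13.5 / [2080 × (1 + 0.0737 × 13.5)] = 1.91×10^7 / 4149 = 4603 m³.
For wasting at MLVSS concentration, Q_w = V/θ_c = 4603/13.5 = 341.0 m³/d.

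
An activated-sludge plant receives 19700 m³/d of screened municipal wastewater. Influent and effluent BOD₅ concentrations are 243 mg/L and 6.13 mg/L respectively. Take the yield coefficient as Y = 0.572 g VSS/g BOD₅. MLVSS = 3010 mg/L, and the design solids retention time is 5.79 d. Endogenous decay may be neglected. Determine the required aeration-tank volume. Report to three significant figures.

V ≈ 5130 m³

V·X = Y·Q·ΔS·θ_c gives V = 0.572 × 19700 × (243 − 6.13) × 5.79 / 3010 = 5134 m³.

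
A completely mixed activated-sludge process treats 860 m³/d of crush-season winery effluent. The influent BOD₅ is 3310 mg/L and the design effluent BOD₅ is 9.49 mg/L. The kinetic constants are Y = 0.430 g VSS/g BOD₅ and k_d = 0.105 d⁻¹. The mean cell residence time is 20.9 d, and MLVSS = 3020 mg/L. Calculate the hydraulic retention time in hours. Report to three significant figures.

τ ≈ 73.8 h

Steady-state biomass mass balance: V·X·(1 + k_d·θ_c) = Y·Q·(S₀ − S)·θ_c, so V = 0.430 × 860 × (3310 − 9.49) × 20.9 / [3020 × (1 + 0.105 × 20.9)] = 2.55×10^7 / 9647 = 2644 m³.
HRT = V/Q = 2644 m³ / 860 m³·d⁻¹ = 3.075 d × 24 = 73.79 h.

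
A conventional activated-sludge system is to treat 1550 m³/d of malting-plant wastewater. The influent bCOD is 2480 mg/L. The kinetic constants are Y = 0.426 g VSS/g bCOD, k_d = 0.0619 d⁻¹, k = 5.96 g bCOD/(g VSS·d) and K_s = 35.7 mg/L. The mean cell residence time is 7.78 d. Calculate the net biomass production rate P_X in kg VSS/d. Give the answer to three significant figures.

From the Monod/SRT balance for a CMAS, S = K_s·(1+k_d θ_c)/[θ_c·(Y k − k_d) − 1] = 35.7 × (1 + 0.0619 × 7.78) / [7.78 × (0.426 × 5.96 − 0.0619) − 1] = 52.89 / 18.27 = 2.895 mg/L.
The observed yield is Y_obs = Y/(1 + k_d·θ_c) = 0.426 / (1 + 0.0619 × 7.78) = 0.426 / 1.482 = 0.2875 g VSS per g bCOD removed.
ΔS = 2480 − 2.89 = 2477 mg/L, so the substrate removal rate is 1550 × 2477/1000 = 3840 kg bCOD/d.
P_X = Y_obs · Q(S₀ − S) = 0.2875 × 3840 = 1104 kg VSS/d.

P_X ≈ 1100 kg VSS/d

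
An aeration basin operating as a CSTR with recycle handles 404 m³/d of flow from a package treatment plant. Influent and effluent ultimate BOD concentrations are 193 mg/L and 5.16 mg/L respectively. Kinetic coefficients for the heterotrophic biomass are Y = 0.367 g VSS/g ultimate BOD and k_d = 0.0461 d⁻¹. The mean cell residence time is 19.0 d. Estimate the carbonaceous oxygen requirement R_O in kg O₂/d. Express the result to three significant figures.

Observed yield with endogenous decay: Y_obs = Y / (1 + k_d·θ_c) = 0.367 / (1 + 0.0461 × 19.0) = 0.367 / 1.876 = 0.1956 g VSS/g ultimate BOD.
ΔS = 193 − 5.16 = 187.8 mg/L, so the substrate removal rate is 404 × 187.8/1000 = 75.89 kg ultimate BOD/d.
Biomass synthesised: P_X = Y_obs × 75.89 = 14.85 kg VSS/d.
R_O = Q·(S₀ − S) − 1.42·P_X = 75.89 − 1.42 × 14.85 = 54.81 kg O₂/d.

R_O ≈ 54.8 kg O₂/d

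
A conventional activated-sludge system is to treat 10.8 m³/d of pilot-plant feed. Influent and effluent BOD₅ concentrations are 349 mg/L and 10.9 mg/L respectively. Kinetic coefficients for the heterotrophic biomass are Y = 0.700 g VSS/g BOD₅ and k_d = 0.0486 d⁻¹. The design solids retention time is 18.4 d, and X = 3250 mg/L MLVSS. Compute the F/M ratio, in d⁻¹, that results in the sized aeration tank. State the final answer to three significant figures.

F/M ≈ 0.152 d⁻¹

Steady-state biomass mass balance: V·X·(1 + k_d·θ_c) = Y·Q·(S₀ − S)·θ_c, so V = 0.700 × 10.8 × (349 − 10.9) × 18.4 / [3250 × (1 + 0.0486 × 18.4)] = 4.7×10^4 / 6156 = 7.640 m³.
F/M = applied load / biomass = Q·S₀/(V·X) = 10.8 × 349 / (7.640 × 3250) = 0.1518 d⁻¹.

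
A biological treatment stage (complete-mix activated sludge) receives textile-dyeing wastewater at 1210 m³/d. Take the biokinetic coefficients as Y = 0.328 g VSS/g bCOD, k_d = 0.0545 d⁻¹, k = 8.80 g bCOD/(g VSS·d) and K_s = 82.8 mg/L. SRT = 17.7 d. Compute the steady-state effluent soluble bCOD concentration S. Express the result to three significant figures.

S ≈ 3.31 mg/L

For a completely mixed reactor with recycle the Lawrence–McCarty relation gives S = K_s·(1 + k_d·θ_c) / [θ_c·(Y·k − k_d) − 1] = 82.8 × (1 + 0.0545 × 17.7) / [17.7 × (0.328 × 8.80 − 0.0545) − 1] = 162.7 / 49.12 = 3.311 mg/L.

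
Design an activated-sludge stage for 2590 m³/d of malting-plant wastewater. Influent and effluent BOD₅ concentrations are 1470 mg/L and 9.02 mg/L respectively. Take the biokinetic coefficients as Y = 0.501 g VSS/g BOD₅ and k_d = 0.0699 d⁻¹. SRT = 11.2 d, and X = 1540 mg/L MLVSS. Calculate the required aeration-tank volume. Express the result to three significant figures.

Steady-state biomass mass balance: V·X·(1 + k_d·θ_c) = Y·Q·(S₀ − S)·θ_c, so V = 0.501 × 2590 × (1470 − 9.02) × 11.2 / [1540 × (1 + 0.0699 × 11.2)] = 2.12×10^7 / 2746 = 7733 m³.

V ≈ 7730 m³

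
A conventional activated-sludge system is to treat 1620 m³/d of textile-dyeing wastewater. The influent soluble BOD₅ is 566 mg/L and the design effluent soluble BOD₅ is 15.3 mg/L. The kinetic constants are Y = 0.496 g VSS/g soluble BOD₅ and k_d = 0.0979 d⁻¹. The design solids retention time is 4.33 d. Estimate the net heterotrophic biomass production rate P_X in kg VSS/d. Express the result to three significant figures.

Correct the yield for decay: Y_obs = Y/(1 + k_d θ_c) = 0.496 / (1 + 0.0979 × 4.33) = 0.496 / 1.424 = 0.3483.
Q·(S₀ − S) = 1620 × (566 − 15.3) × 10⁻³ = 892.1 kg/d removed.
Net biomass production P_X = Y_obs × Q·(S₀ − S) = 0.3483 × 892.1 = 310.8 kg VSS/d.

P_X ≈ 311 kg VSS/d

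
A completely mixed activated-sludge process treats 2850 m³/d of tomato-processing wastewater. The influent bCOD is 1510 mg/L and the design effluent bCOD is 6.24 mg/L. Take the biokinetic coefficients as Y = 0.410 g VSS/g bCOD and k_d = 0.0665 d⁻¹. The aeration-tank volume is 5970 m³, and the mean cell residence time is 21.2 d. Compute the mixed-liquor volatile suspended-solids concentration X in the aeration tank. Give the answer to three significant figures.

X ≈ 2590 mg/L

From V·X·(1 + k_d·θ_c) = Y·Q·(S₀ − S)·θ_c: X = 0.410 × 2850 × (1510 − 6.24) × 21.2 / [5970 × (1 + 0.0665 × 21.2)] = 2589 mg/L.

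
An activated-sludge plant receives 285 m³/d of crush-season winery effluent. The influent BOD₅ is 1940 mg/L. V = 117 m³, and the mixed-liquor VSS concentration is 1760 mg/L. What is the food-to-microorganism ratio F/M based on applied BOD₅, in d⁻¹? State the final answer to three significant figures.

F/M ≈ 2.69 d⁻¹

Food-to-microorganism ratio F/M = Q S₀ / (V X) = 285 × 1940 / (117.0 × 1760) = 2.685 d⁻¹.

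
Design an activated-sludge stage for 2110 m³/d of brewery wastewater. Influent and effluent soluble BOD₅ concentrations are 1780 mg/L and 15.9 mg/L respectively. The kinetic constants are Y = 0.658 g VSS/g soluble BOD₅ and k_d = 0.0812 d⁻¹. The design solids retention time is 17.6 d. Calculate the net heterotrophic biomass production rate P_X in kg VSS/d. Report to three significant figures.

Y_obs = Y / (1 + k_d θ_c) = 0.658 / (1 + 0.0812 × 17.6) = 0.658 / 2.429 = 0.2709.
Q·(S₀ − S) = 2110 × (1780 − 15.9) × 10⁻³ = 3722 kg/d removed.
Net biomass production P_X = Y_obs × Q·(S₀ − S) = 0.2709 × 3722 = 1008 kg VSS/d.

P_X ≈ 1010 kg VSS/d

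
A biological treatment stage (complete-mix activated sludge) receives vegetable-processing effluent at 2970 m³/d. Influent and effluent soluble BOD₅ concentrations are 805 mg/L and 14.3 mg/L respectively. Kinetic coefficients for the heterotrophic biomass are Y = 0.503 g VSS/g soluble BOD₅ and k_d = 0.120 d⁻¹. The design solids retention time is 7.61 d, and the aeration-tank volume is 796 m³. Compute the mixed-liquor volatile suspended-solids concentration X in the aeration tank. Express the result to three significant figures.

X ≈ 5900 mg/L

X = Y·Q·ΔS·θ_c / [V·(1 + k_d θ_c)] = 0.503 × 2970 × (805 − 14.3) × 7.61 / [796 × (1 + 0.120 × 7.61)] = 5903 mg/L.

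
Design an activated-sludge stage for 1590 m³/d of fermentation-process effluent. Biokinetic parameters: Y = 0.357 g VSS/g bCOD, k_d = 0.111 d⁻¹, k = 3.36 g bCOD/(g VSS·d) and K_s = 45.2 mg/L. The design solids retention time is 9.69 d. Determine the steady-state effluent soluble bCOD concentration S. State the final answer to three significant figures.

S ≈ 9.83 mg/L

From the Monod/SRT balance for a CMAS, S = K_s·(1+k_d θ_c)/[θ_c·(Y k − k_d) − 1] = 45.2 × (1 + 0.111 × 9.69) / [9.69 × (0.357 × 3.36 − 0.111) − 1] = 93.82 / 9.548 = 9.826 mg/L.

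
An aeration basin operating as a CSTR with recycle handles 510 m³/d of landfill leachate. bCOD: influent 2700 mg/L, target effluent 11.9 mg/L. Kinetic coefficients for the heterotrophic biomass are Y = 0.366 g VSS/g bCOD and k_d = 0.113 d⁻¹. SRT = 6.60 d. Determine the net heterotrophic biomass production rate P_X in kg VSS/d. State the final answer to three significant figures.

P_X ≈ 287 kg VSS/d

Y_obs = Y / (1 + k_d θ_c) = 0.366 / (1 + 0.113 × 6.60) = 0.366 / 1.746 = 0.2096.
Mass of bCOD removed per day: Q(S₀ − S) = 510 × 2688 g/m³ = 1371 kg/d.
Biomass produced: P_X = Y_obs·Q·ΔS = 0.2096 × 1371 ≈ 287.4 kg VSS/d.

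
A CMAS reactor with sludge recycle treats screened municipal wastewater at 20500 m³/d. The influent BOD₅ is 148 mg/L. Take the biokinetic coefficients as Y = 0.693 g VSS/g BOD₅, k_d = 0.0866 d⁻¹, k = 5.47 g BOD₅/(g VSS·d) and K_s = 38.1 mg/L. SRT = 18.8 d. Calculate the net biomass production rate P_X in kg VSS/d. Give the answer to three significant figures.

For a completely mixed reactor with recycle the Lawrence–McCarty relation gives S = K_s·(1 + k_d·θ_c) / [θ_c·(Y·k − k_d) − 1] = 38.1 × (1 + 0.0866 × 18.8) / [18.8 × (0.693 × 5.47 − 0.0866) − 1] = 100.1 / 68.64 = 1.459 mg/L.
Y_obs = Y / (1 + k_d θ_c) = 0.693 / (1 + 0.0866 × 18.8) = 0.693 / 2.628 = 0.2637.
Mass of BOD₅ removed per day: Q(S₀ − S) = 20500 × 146.5 g/m³ = 3004 kg/d.
P_X = Y_obs · Q(S₀ − S) = 0.2637 × 3004 = 792.1 kg VSS/d.

P_X ≈ 792 kg VSS/d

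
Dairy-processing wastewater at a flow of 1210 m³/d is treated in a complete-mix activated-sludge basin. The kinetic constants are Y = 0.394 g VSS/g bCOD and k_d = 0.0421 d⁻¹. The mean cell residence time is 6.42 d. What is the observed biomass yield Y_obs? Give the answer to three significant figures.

Y_obs ≈ 0.310 g VSS/g bCOD

Correct the yield for decay: Y_obs = Y/(1 + k_d θ_c) = 0.394 / (1 + 0.0421 × 6.42) = 0.394 / 1.270 = 0.3102.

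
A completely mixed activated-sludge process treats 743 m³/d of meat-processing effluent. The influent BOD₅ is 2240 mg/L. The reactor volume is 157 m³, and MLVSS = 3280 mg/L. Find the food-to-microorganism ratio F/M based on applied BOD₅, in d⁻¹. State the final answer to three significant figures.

F/M = applied load / biomass = Q·S₀/(V·X) = 743 × 2240 / (157.0 × 3280) = 3.232 d⁻¹.

F/M ≈ 3.23 d⁻¹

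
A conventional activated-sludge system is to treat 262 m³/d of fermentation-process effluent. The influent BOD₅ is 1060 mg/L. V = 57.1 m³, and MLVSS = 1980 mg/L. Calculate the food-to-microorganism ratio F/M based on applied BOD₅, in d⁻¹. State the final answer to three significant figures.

F/M ≈ 2.46 d⁻¹

F/M = applied load / biomass = Q·S₀/(V·X) = 262 × 1060 / (57.10 × 1980) = 2.456 d⁻¹.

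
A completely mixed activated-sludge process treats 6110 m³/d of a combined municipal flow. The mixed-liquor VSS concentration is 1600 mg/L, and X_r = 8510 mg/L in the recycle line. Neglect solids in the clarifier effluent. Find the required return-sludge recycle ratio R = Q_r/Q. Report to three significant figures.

Mass balance around the secondary clarifier (neglecting effluent solids): R = X / (X_r − X) = 1600 / (8510 − 1600) = 0.2315.

R ≈ 0.232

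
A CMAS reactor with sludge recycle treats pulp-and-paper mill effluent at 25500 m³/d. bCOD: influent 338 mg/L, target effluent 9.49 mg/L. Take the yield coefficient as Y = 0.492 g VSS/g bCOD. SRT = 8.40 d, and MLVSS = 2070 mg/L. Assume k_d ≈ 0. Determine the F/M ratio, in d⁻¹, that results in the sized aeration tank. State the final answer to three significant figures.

F/M ≈ 0.249 d⁻¹

V·X = Y·Q·ΔS·θ_c gives V = 0.492 × 25500 × (338 − 9.49) × 8.40 / 2070 = 16725 m³.
Food-to-microorganism ratio F/M = Q S₀ / (V X) = 25500 × 338 / (16725 × 2070) = 0.2490 d⁻¹.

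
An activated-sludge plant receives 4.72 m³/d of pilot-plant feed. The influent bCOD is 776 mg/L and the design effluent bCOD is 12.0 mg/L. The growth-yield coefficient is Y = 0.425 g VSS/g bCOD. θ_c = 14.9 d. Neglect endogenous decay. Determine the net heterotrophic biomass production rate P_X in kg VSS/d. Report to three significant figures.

P_X ≈ 1.53 kg VSS/d

With endogenous decay neglected, the observed yield equals the true yield: Y_obs = Y = 0.425 g VSS/g bCOD.
Substrate removed = Q·(S₀ − S) = 4.72 m³/d × (776 − 12.0) g/m³ = 3.61×10^3 g/d = 3.606 kg/d.
Net biomass production P_X = Y_obs × Q·(S₀ − S) = 0.4250 × 3.606 = 1.533 kg VSS/d.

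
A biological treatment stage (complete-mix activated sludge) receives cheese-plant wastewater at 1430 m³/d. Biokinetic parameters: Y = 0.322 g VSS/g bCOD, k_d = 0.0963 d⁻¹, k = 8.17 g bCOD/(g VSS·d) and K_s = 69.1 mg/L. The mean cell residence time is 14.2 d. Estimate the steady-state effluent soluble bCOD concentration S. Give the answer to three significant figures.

From the Monod/SRT balance for a CMAS, S = K_s·(1+k_d θ_c)/[θ_c·(Y k − k_d) − 1] = 69.1 × (1 + 0.0963 × 14.2) / [14.2 × (0.322 × 8.17 − 0.0963) − 1] = 163.6 / 34.99 = 4.676 mg/L.

S ≈ 4.68 mg/L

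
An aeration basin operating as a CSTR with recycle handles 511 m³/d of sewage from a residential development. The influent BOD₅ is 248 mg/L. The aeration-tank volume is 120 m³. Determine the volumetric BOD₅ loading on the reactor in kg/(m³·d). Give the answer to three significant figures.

L_v ≈ 1.06 kg BOD₅/(m³·d)

L_v = Q S₀ / V = 511 × 248 × 10⁻³ / 120.0 = 1.056 kg/(m³·d).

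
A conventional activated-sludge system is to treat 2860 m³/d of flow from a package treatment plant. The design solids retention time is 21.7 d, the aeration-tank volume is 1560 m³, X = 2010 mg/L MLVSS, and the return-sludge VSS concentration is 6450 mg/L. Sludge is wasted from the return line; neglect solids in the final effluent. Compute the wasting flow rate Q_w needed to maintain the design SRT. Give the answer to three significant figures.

Q_w ≈ 22.4 m³/d

θ_c = V·X/(Q_w·X_r) when wasting from the recycle, so Q_w = V·X/(θ_c·X_r) = 1560 × 2010 / (21.7 × 6450) = 22.40 m³/d.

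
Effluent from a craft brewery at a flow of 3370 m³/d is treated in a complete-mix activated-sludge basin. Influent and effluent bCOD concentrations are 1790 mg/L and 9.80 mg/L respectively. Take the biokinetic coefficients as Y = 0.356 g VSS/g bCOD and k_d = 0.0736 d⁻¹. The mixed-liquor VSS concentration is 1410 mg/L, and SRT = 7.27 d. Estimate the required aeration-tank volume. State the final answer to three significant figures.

V ≈ 7170 m³

Steady-state biomass mass balance: V·X·(1 + k_d·θ_c) = Y·Q·(S₀ − S)·θ_c, so V = 0.356 × 3370 × (1790 − 9.80) × 7.27 / [1410 × (1 + 0.0736 × 7.27)] = 1.55×10^7 / 2164 = 7174 m³.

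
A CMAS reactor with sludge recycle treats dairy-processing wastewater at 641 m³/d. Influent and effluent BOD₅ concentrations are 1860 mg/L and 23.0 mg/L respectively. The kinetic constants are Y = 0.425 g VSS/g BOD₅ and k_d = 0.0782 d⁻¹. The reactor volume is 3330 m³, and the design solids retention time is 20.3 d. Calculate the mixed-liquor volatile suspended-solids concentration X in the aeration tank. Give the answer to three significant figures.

X ≈ 1180 mg/L

X = Y·Q·ΔS·θ_c / [V·(1 + k_d θ_c)] = 0.425 × 641 × (1860 − 23.0) × 20.3 / [3330 × (1 + 0.0782 × 20.3)] = 1179 mg/L.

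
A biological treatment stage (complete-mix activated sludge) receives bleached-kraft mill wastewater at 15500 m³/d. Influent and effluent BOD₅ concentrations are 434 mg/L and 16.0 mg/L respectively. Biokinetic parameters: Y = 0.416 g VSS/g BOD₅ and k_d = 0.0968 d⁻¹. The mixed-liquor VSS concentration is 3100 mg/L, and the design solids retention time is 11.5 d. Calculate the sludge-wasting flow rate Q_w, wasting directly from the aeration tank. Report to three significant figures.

Q_w ≈ 411 m³/d

From the SRT design equation V = Y Q (S₀−S) θ_c / [X (1 + k_d θ_c)] = 0.416 × 15500 × (434 − 16.0) × 11.5 / [3100 × (1 + 0.0968 × 11.5)] = 3.1×10^7 / 6551 = 4731 m³.
Wasting from the aeration tank: Q_w = V / θ_c = 4731 / 11.5 = 411.4 m³/d.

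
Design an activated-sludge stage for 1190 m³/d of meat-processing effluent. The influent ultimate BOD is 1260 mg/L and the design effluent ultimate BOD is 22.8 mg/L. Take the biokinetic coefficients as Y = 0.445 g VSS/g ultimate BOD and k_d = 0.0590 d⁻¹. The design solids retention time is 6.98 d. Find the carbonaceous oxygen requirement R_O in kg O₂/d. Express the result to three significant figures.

The observed yield is Y_obs = Y/(1 + k_d·θ_c) = 0.445 / (1 + 0.0590 × 6.98) = 0.445 / 1.412 = 0.3152 g VSS per g ultimate BOD removed.
Mass of ultimate BOD removed per day: Q(S₀ − S) = 1190 × 1237 g/m³ = 1472 kg/d.
Net sludge production P_X = 0.3152 × 1472 = 464.1 kg VSS/d.
R_O = Q·ΔS − 1.42 P_X = 1472 − 659.0 = 813.3 kg O₂/d.

R_O ≈ 813 kg O₂/d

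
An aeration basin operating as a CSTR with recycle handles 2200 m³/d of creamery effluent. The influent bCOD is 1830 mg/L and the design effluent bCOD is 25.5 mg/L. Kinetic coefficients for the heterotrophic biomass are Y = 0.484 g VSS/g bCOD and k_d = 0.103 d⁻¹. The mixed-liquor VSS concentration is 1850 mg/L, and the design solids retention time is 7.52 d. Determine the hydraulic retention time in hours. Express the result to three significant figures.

τ ≈ 48.0 h

Rearranging the biomass balance for a CMAS with decay, V = Y·Q·ΔS·θ_c / [X·(1+k_d θ_c)] = 0.484 × 2200 × (1830 − 25.5) × 7.52 / [1850 × (1 + 0.103 × 7.52)] = 1.44×10^7 / 3283 = 4401 m³.
Hydraulic retention time τ = V/Q = 4401 / 2200 = 2.001 d = 48.01 h.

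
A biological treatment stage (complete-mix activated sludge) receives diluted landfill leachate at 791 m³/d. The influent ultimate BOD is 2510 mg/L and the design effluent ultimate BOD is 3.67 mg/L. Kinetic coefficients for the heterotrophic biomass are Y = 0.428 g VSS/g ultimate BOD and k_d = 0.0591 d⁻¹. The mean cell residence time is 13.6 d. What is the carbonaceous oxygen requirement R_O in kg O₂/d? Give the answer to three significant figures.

Y_obs = Y / (1 + k_d θ_c) = 0.428 / (1 + 0.0591 × 13.6) = 0.428 / 1.804 = 0.2373.
Mass of ultimate BOD removed per day: Q(S₀ − S) = 791 × 2506 g/m³ = 1983 kg/d.
Biomass synthesised: P_X = Y_obs × 1983 = 470.4 kg VSS/d.
Carbonaceous O₂ demand = substrate oxidised − cell-mass equivalent = 1983 − 1.42 × 470.4 = 1315 kg O₂/d.

R_O ≈ 1310 kg O₂/d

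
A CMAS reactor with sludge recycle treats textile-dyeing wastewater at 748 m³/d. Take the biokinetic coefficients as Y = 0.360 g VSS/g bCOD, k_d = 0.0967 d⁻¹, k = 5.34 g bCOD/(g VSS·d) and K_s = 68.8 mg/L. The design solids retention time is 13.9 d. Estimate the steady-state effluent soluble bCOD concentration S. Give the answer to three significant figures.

From the Monod/SRT balance for a CMAS, S = K_s·(1+k_d θ_c)/[θ_c·(Y k − k_d) − 1] = 68.8 × (1 + 0.0967 × 13.9) / [13.9 × (0.360 × 5.34 − 0.0967) − 1] = 161.3 / 24.38 = 6.616 mg/L.

S ≈ 6.62 mg/L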